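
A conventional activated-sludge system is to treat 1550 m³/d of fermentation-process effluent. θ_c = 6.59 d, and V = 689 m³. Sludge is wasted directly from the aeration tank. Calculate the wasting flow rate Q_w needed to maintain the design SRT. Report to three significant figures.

Q_w ≈ 105 m³/d

Wasting from the aeration tank: Q_w = V / θ_c = 689.0 / 6.59 = 104.6 m³/d.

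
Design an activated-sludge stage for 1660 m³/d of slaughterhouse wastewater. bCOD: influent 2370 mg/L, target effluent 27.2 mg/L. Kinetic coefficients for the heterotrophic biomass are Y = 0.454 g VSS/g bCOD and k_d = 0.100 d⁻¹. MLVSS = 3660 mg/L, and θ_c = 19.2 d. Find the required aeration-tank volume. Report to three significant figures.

Rearranging the biomass balance for a CMAS with decay, V = Y·Q·ΔS·θ_c / [X·(1+k_d θ_c)] = 0.454 × 1660 × (2370 − 27.2) × 19.2 / [3660 × (1 + 0.100 × 19.2)] = 3.39×10^7 / 10687 = 3172 m³.

V ≈ 3170 m³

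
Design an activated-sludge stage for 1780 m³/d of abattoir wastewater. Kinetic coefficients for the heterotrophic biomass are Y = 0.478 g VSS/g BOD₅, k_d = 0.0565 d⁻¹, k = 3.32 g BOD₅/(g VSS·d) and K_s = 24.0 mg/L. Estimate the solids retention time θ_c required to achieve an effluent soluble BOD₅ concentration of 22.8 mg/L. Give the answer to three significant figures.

Specific growth rate at S = 22.8 mg/L: μ = YkS/(K_s+S) = 0.478·3.32·22.8/(24.0+22.8) = 0.7731 d⁻¹.
θ_c = 1/(μ − k_d) = 1/(0.7731 − 0.0565) = 1/0.7166 = 1.395 d.

θ_c ≈ 1.40 d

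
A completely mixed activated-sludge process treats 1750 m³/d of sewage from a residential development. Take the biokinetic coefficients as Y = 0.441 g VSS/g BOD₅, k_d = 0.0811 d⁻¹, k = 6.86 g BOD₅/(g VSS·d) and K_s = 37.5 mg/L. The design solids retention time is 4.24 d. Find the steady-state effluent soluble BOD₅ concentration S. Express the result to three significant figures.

From the Monod/SRT balance for a CMAS, S = K_s·(1+k_d θ_c)/[θ_c·(Y k − k_d) − 1] = 37.5 × (1 + 0.0811 × 4.24) / [4.24 × (0.441 × 6.86 − 0.0811) − 1] = 50.39 / 11.48 = 4.389 mg/L.

S ≈ 4.39 mg/L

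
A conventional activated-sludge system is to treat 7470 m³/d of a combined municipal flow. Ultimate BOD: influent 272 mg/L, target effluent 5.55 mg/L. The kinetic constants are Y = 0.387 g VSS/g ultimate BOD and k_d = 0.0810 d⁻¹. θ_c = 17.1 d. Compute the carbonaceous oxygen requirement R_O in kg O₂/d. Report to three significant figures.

Observed yield with endogenous decay: Y_obs = Y / (1 + k_d·θ_c) = 0.387 / (1 + 0.0810 × 17.1) = 0.387 / 2.385 = 0.1623 g VSS/g ultimate BOD.
Mass of ultimate BOD removed per day: Q(S₀ − S) = 7470 × 266.4 g/m³ = 1990 kg/d.
Biomass synthesised: P_X = Y_obs × 1990 = 323.0 kg VSS/d.
Carbonaceous O₂ demand = substrate oxidised − cell-mass equivalent = 1990 − 1.42 × 323.0 = 1532 kg O₂/d.

R_O ≈ 1530 kg O₂/d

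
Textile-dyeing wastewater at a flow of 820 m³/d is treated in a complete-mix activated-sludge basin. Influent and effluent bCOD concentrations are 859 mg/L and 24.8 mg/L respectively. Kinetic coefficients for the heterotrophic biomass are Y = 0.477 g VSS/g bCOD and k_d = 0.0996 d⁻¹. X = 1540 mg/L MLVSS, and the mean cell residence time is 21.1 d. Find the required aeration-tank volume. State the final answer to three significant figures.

From the SRT design equation V = Y Q (S₀−S) θ_c / [X (1 + k_d θ_c)] = 0.477 × 820 × (859 − 24.8) × 21.1 / [1540 × (1 + 0.0996 × 21.1)] = 6.88×10^6 / 4776 = 1441 m³.

V ≈ 1440 m³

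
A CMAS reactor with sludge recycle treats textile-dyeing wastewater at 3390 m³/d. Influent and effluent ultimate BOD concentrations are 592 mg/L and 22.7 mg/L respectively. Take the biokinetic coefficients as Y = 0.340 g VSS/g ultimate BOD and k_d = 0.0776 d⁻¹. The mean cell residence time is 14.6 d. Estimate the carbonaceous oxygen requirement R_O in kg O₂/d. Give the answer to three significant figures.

R_O ≈ 1490 kg O₂/d

Y_obs = Y / (1 + k_d θ_c) = 0.340 / (1 + 0.0776 × 14.6) = 0.340 / 2.133 = 0.1594.
Substrate removed = Q·(S₀ − S) = 3390 m³/d × (592 − 22.7) g/m³ = 1.93×10^6 g/d = 1930 kg/d.
Net sludge production P_X = 0.1594 × 1930 = 307.6 kg VSS/d.
R_O = Q·ΔS − 1.42 P_X = 1930 − 436.8 = 1493 kg O₂/d.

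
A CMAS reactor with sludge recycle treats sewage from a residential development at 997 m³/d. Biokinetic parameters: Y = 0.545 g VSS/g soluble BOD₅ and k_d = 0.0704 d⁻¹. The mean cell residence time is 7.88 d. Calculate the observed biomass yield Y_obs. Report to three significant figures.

Y_obs = Y / (1 + k_d θ_c) = 0.545 / (1 + 0.0704 × 7.88) = 0.545 / 1.555 = 0.3505.

Y_obs ≈ 0.351 g VSS/g soluble BOD₅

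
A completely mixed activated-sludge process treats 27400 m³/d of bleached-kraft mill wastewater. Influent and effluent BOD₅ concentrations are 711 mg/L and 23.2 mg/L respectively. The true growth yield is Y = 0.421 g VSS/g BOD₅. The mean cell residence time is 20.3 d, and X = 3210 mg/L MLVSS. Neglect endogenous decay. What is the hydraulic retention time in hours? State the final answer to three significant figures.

τ ≈ 43.9 h

With k_d = 0 the design equation reduces to V = Y Q (S₀−S) θ_c / X = 0.421 × 27400 × (711 − 23.2) × 20.3 / 3210 = 50175 m³.
τ = V/Q = 50175/27400 = 1.831 d, or 43.95 h.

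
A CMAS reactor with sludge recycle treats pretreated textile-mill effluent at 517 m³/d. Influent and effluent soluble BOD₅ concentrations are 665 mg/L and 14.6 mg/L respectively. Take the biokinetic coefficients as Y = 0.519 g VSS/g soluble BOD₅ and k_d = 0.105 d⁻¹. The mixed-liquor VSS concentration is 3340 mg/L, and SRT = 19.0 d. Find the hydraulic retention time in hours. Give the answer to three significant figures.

Steady-state biomass mass balance: V·X·(1 + k_d·θ_c) = Y·Q·(S₀ − S)·θ_c, so V = 0.519 × 517 × (665 − 14.6) × 19.0 / [3340 × (1 + 0.105 × 19.0)] = 3.32×10^6 / 10003 = 331.5 m³.
Hydraulic retention time τ = V/Q = 331.5 / 517 = 0.6411 d = 15.39 h.

τ ≈ 15.4 h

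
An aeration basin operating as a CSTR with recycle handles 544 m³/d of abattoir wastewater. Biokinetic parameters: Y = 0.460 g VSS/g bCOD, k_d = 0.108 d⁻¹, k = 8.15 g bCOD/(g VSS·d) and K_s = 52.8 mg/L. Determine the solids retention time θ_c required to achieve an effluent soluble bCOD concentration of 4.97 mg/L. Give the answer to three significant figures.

At the target effluent, Y k S/(K_s+S) = 0.460×8.15×4.97/57.77 = 0.3225 d⁻¹.
Then 1/θ_c = μ − k_d = 0.3225 − 0.108 = 0.2145 d⁻¹, giving θ_c = 4.661 d.

θ_c ≈ 4.66 d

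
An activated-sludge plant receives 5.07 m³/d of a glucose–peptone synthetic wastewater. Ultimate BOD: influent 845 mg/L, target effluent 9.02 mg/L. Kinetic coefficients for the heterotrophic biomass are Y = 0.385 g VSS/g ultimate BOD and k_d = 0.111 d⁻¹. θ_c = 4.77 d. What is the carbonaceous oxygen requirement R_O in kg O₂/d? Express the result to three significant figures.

The observed yield is Y_obs = Y/(1 + k_d·θ_c) = 0.385 / (1 + 0.111 × 4.77) = 0.385 / 1.529 = 0.2517 g VSS per g ultimate BOD removed.
Substrate removed = Q·(S₀ − S) = 5.07 m³/d × (845 − 9.02) g/m³ = 4.24×10^3 g/d = 4.238 kg/d.
Biomass synthesised: P_X = Y_obs × 4.238 = 1.067 kg VSS/d.
Carbonaceous O₂ demand = substrate oxidised − cell-mass equivalent = 4.238 − 1.42 × 1.067 = 2.723 kg O₂/d.

R_O ≈ 2.72 kg O₂/d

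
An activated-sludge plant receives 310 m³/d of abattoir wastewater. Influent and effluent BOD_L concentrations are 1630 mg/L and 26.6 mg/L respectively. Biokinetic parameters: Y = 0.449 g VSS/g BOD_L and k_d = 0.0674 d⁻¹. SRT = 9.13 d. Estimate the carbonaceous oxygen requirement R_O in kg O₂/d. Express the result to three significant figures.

The observed yield is Y_obs = Y/(1 + k_d·θ_c) = 0.449 / (1 + 0.0674 × 9.13) = 0.449 / 1.615 = 0.2780 g VSS per g BOD_L removed.
Mass of BOD_L removed per day: Q(S₀ − S) = 310 × 1603 g/m³ = 497.1 kg/d.
Biomass synthesised: P_X = Y_obs × 497.1 = 138.2 kg VSS/d.
Carbonaceous O₂ demand = substrate oxidised − cell-mass equivalent = 497.1 − 1.42 × 138.2 = 300.9 kg O₂/d.

R_O ≈ 301 kg O₂/d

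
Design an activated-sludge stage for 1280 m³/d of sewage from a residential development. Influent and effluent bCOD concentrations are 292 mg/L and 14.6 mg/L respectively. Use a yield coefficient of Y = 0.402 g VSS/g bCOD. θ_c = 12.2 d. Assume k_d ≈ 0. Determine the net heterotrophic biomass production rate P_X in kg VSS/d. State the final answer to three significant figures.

No decay correction is needed, so Y_obs = Y = 0.402.
ΔS = 292 − 14.6 = 277.4 mg/L, so the substrate removal rate is 1280 × 277.4/1000 = 355.1 kg bCOD/d.
P_X = Y_obs · Q(S₀ − S) = 0.4020 × 355.1 = 142.7 kg VSS/d.

P_X ≈ 143 kg VSS/d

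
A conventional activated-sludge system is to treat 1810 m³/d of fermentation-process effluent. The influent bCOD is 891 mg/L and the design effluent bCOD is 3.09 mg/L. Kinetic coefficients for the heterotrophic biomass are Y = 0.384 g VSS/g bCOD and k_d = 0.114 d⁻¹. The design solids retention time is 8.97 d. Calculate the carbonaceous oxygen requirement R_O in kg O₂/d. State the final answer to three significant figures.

Observed yield with endogenous decay: Y_obs = Y / (1 + k_d·θ_c) = 0.384 / (1 + 0.114 × 8.97) = 0.384 / 2.023 = 0.1899 g VSS/g bCOD.
Substrate removed = Q·(S₀ − S) = 1810 m³/d × (891 − 3.09) g/m³ = 1.61×10^6 g/d = 1607 kg/d.
Biomass synthesised: P_X = Y_obs × 1607 = 305.1 kg VSS/d.
R_O = Q·(S₀ − S) − 1.42·P_X = 1607 − 1.42 × 305.1 = 1174 kg O₂/d.

R_O ≈ 1170 kg O₂/d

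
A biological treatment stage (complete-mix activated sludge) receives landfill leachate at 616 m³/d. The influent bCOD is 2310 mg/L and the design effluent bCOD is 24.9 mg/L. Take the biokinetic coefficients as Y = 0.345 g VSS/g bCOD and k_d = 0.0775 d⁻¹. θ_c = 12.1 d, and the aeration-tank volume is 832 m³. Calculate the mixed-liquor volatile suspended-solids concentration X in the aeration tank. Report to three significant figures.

X ≈ 3640 mg/L

X = Y·Q·ΔS·θ_c / [V·(1 + k_d θ_c)] = 0.345 × 616 × (2310 − 24.9) × 12.1 / [832 × (1 + 0.0775 × 12.1)] = 3645 mg/L.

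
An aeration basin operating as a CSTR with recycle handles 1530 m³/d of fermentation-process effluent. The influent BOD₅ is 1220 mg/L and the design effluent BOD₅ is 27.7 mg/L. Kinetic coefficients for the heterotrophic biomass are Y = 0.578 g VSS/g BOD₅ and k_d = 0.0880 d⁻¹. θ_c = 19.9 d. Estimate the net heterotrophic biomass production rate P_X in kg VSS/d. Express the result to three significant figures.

P_X ≈ 383 kg VSS/d

Y_obs = Y / (1 + k_d θ_c) = 0.578 / (1 + 0.0880 × 19.9) = 0.578 / 2.751 = 0.2101.
Q·(S₀ − S) = 1530 × (1220 − 27.7) × 10⁻³ = 1824 kg/d removed.
Net biomass production P_X = Y_obs × Q·(S₀ − S) = 0.2101 × 1824 = 383.3 kg VSS/d.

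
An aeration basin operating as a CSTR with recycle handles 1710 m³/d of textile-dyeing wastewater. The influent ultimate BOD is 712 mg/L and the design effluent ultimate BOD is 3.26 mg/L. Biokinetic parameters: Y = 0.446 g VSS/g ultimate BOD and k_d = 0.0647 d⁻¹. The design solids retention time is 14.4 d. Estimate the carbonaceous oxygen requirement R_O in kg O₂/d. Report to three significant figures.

Y_obs = Y / (1 + k_d θ_c) = 0.446 / (1 + 0.0647 × 14.4) = 0.446 / 1.932 = 0.2309.
Mass of ultimate BOD removed per day: Q(S₀ − S) = 1710 × 708.7 g/m³ = 1212 kg/d.
P_X = Y_obs·Q·(S₀ − S) = 0.2309 × 1212 = 279.8 kg VSS/d.
R_O = Q·ΔS − 1.42 P_X = 1212 − 397.3 = 814.6 kg O₂/d.

R_O ≈ 815 kg O₂/d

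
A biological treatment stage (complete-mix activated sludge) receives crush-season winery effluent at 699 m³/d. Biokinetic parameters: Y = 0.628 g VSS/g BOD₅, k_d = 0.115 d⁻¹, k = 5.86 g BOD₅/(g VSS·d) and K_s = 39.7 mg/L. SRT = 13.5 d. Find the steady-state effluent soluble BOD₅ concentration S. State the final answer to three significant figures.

For a completely mixed reactor with recycle the Lawrence–McCarty relation gives S = K_s·(1 + k_d·θ_c) / [θ_c·(Y·k − k_d) − 1] = 39.7 × (1 + 0.115 × 13.5) / [13.5 × (0.628 × 5.86 − 0.115) − 1] = 101.3 / 47.13 = 2.150 mg/L.

S ≈ 2.15 mg/L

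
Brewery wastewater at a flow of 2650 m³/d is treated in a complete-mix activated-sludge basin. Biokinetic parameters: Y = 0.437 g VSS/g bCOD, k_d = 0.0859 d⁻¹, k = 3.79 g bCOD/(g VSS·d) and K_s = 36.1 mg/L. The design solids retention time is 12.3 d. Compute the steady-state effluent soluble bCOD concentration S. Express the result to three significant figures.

S ≈ 4.05 mg/L

From the Monod/SRT balance for a CMAS, S = K_s·(1+k_d θ_c)/[θ_c·(Y k − k_d) − 1] = 36.1 × (1 + 0.0859 × 12.3) / [12.3 × (0.437 × 3.79 − 0.0859) − 1] = 74.24 / 18.32 = 4.054 mg/L.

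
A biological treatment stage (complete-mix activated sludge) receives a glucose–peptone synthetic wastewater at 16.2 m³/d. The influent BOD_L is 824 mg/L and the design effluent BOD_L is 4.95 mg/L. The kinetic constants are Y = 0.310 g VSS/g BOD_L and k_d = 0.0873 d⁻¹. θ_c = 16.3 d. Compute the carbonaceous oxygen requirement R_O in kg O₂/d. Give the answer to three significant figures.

The observed yield is Y_obs = Y/(1 + k_d·θ_c) = 0.310 / (1 + 0.0873 × 16.3) = 0.310 / 2.423 = 0.1279 g VSS per g BOD_L removed.
Mass of BOD_L removed per day: Q(S₀ − S) = 16.2 × 819.0 g/m³ = 13.27 kg/d.
P_X = Y_obs·Q·(S₀ − S) = 0.1279 × 13.27 = 1.698 kg VSS/d.
R_O = Q·(S₀ − S) − 1.42·P_X = 13.27 − 1.42 × 1.698 = 10.86 kg O₂/d.

R_O ≈ 10.9 kg O₂/d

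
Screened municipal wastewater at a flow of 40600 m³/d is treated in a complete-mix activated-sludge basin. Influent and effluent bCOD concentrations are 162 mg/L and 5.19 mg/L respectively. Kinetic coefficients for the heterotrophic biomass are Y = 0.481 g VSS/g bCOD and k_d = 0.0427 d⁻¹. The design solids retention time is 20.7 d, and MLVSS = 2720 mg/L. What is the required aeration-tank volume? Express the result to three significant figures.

From the SRT design equation V = Y Q (S₀−S) θ_c / [X (1 + k_d θ_c)] = 0.481 × 40600 × (162 − 5.19) × 20.7 / [2720 × (1 + 0.0427 × 20.7)] = 6.34×10^7 / 5124 = 12371 m³.

V ≈ 12400 m³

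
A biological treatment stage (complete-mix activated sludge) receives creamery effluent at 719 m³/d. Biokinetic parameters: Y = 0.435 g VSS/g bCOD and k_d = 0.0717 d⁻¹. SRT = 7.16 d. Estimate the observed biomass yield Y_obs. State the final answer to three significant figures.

Y_obs ≈ 0.287 g VSS/g bCOD

Correct the yield for decay: Y_obs = Y/(1 + k_d θ_c) = 0.435 / (1 + 0.0717 × 7.16) = 0.435 / 1.513 = 0.2874.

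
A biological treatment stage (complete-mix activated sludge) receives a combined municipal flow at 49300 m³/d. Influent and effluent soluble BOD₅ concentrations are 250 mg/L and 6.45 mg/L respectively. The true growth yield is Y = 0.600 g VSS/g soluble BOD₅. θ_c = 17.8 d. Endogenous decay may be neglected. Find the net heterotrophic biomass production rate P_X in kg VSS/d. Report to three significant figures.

P_X ≈ 7200 kg VSS/d

With endogenous decay neglected, the observed yield equals the true yield: Y_obs = Y = 0.600 g VSS/g soluble BOD₅.
Substrate removed = Q·(S₀ − S) = 49300 m³/d × (250 − 6.45) g/m³ = 1.2×10^7 g/d = 12007 kg/d.
Biomass produced: P_X = Y_obs·Q·ΔS = 0.6000 × 12007 ≈ 7204 kg VSS/d.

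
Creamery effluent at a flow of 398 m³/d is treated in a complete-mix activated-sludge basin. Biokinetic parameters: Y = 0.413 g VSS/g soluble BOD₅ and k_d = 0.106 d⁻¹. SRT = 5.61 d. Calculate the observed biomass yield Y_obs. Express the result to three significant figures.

The observed yield is Y_obs = Y/(1 + k_d·θ_c) = 0.413 / (1 + 0.106 × 5.61) = 0.413 / 1.595 = 0.2590 g VSS per g soluble BOD₅ removed.

Y_obs ≈ 0.259 g VSS/g soluble BOD₅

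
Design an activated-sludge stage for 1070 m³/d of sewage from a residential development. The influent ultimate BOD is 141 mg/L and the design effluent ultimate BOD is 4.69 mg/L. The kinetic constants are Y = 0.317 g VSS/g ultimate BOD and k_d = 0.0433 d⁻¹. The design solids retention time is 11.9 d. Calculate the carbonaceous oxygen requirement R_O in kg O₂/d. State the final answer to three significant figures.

R_O ≈ 103 kg O₂/d

Correct the yield for decay: Y_obs = Y/(1 + k_d θ_c) = 0.317 / (1 + 0.0433 × 11.9) = 0.317 / 1.515 = 0.2092.
Substrate removed = Q·(S₀ − S) = 1070 m³/d × (141 − 4.69) g/m³ = 1.46×10^5 g/d = 145.9 kg/d.
P_X = Y_obs·Q·(S₀ − S) = 0.2092 × 145.9 = 30.51 kg VSS/d.
R_O = Q·(S₀ − S) − 1.42·P_X = 145.9 − 1.42 × 30.51 = 102.5 kg O₂/d.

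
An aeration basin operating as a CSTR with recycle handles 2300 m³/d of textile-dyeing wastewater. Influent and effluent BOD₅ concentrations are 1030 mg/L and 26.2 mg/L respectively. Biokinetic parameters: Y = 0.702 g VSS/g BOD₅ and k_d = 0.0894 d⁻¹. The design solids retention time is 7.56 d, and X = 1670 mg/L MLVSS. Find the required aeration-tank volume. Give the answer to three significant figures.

V ≈ 4380 m³

Steady-state biomass mass balance: V·X·(1 + k_d·θ_c) = Y·Q·(S₀ − S)·θ_c, so V = 0.702 × 2300 × (1030 − 26.2) × 7.56 / [1670 × (1 + 0.0894 × 7.56)] = 1.23×10^7 / 2799 = 4378 m³.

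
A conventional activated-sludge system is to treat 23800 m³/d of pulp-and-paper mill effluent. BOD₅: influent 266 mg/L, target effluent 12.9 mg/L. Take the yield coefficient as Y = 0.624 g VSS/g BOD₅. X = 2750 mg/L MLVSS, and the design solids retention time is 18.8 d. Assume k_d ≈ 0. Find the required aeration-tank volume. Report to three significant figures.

V ≈ 25700 m³

With k_d = 0 the design equation reduces to V = Y Q (S₀−S) θ_c / X = 0.624 × 23800 × (266 − 12.9) × 18.8 / 2750 = 25697 m³.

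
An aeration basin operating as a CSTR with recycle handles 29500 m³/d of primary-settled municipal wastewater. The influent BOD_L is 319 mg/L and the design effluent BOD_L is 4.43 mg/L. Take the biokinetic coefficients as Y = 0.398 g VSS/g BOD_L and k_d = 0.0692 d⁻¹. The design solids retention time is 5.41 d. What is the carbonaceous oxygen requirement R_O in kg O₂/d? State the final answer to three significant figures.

The observed yield is Y_obs = Y/(1 + k_d·θ_c) = 0.398 / (1 + 0.0692 × 5.41) = 0.398 / 1.374 = 0.2896 g VSS per g BOD_L removed.
Q·(S₀ − S) = 29500 × (319 − 4.43) × 10⁻³ = 9280 kg/d removed.
Biomass synthesised: P_X = Y_obs × 9280 = 2687 kg VSS/d.
R_O = Q·ΔS − 1.42 P_X = 9280 − 3816 = 5464 kg O₂/d.

R_O ≈ 5460 kg O₂/d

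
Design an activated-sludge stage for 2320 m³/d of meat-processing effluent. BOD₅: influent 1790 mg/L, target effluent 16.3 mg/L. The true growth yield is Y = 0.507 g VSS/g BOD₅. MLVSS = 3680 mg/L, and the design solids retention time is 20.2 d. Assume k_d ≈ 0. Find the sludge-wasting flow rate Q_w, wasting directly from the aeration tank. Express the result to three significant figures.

Q_w ≈ 567 m³/d

With k_d = 0 the design equation reduces to V = Y Q (S₀−S) θ_c / X = 0.507 × 2320 × (1790 − 16.3) × 20.2 / 3680 = 11452 m³.
With mixed-liquor wasting, θ_c = V/Q_w, so Q_w = V/θ_c = 11452/20.2 = 566.9 m³/d.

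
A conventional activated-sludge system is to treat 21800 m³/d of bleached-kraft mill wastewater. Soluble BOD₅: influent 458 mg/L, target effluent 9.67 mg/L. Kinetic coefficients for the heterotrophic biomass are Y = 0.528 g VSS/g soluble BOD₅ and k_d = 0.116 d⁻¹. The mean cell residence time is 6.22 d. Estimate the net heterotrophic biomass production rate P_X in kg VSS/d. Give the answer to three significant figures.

P_X ≈ 3000 kg VSS/d

Y_obs = Y / (1 + k_d θ_c) = 0.528 / (1 + 0.116 × 6.22) = 0.528 / 1.722 = 0.3067.
ΔS = 458 − 9.67 = 448.3 mg/L, so the substrate removal rate is 21800 × 448.3/1000 = 9774 kg soluble BOD₅/d.
P_X = Y_obs · Q(S₀ − S) = 0.3067 × 9774 = 2998 kg VSS/d.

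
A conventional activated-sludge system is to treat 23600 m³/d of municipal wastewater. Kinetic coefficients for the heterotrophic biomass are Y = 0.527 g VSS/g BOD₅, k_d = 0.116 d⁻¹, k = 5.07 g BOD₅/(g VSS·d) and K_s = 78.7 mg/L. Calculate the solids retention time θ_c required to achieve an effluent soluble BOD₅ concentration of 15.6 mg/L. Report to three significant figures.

At the target effluent, Y k S/(K_s+S) = 0.527×5.07×15.6/94.30 = 0.4420 d⁻¹.
1/θ_c = 0.4420 − 0.116 = 0.3260 d⁻¹, so θ_c = 3.067 d.

θ_c ≈ 3.07 d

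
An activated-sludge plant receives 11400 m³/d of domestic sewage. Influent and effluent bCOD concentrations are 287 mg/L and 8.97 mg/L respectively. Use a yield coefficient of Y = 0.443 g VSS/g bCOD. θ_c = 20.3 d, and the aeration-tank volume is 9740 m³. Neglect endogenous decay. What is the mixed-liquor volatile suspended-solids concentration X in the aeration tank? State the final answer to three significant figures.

Without decay, X = Y Q (S₀−S) θ_c / V = 0.443 × 11400 × (287 − 8.97) × 20.3 / 9740 = 2926 mg/L.

X ≈ 2930 mg/L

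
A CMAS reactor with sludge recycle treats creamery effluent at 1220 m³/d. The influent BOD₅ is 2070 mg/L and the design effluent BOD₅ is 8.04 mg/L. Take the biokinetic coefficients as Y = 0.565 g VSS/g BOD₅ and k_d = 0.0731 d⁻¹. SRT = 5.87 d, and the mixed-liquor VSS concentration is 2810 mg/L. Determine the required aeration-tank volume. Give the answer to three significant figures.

From the SRT design equation V = Y Q (S₀−S) θ_c / [X (1 + k_d θ_c)] = 0.565 × 1220 × (2070 − 8.04) × 5.87 / [2810 × (1 + 0.0731 × 5.87)] = 8.34×10^6 / 4016 = 2078 m³.

V ≈ 2080 m³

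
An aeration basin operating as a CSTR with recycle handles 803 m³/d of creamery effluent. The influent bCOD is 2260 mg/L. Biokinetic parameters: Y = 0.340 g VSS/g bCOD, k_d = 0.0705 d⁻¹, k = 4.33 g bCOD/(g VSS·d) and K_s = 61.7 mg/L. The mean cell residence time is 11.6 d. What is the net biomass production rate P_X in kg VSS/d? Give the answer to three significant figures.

For a completely mixed reactor with recycle the Lawrence–McCarty relation gives S = K_s·(1 + k_d·θ_c) / [θ_c·(Y·k − k_d) − 1] = 61.7 × (1 + 0.0705 × 11.6) / [11.6 × (0.340 × 4.33 − 0.0705) − 1] = 112.2 / 15.26 = 7.350 mg/L.
The observed yield is Y_obs = Y/(1 + k_d·θ_c) = 0.340 / (1 + 0.0705 × 11.6) = 0.340 / 1.818 = 0.1870 g VSS per g bCOD removed.
Mass of bCOD removed per day: Q(S₀ − S) = 803 × 2253 g/m³ = 1809 kg/d.
Biomass produced: P_X = Y_obs·Q·ΔS = 0.1870 × 1809 ≈ 338.3 kg VSS/d.

P_X ≈ 338 kg VSS/d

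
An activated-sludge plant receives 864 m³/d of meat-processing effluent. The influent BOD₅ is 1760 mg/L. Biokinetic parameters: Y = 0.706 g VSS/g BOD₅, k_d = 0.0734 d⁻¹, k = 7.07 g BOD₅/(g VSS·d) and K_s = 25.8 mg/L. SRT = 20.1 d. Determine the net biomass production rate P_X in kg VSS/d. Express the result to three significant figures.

For a completely mixed reactor with recycle the Lawrence–McCarty relation gives S = K_s·(1 + k_d·θ_c) / [θ_c·(Y·k − k_d) − 1] = 25.8 × (1 + 0.0734 × 20.1) / [20.1 × (0.706 × 7.07 − 0.0734) − 1] = 63.86 / 97.85 = 0.6527 mg/L.
Correct the yield for decay: Y_obs = Y/(1 + k_d θ_c) = 0.706 / (1 + 0.0734 × 20.1) = 0.706 / 2.475 = 0.2852.
Mass of BOD₅ removed per day: Q(S₀ − S) = 864 × 1759 g/m³ = 1520 kg/d.
Net biomass production P_X = Y_obs × Q·(S₀ − S) = 0.2852 × 1520 = 433.5 kg VSS/d.

P_X ≈ 434 kg VSS/d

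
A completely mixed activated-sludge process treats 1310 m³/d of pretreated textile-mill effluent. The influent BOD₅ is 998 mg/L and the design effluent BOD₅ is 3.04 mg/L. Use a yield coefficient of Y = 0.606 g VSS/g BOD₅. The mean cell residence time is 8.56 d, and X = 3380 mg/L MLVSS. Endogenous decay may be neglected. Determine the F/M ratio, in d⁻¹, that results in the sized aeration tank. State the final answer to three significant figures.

F/M ≈ 0.193 d⁻¹

With k_d = 0 the design equation reduces to V = Y Q (S₀−S) θ_c / X = 0.606 × 1310 × (998 − 3.04) × 8.56 / 3380 = 2000 m³.
Food-to-microorganism ratio F/M = Q S₀ / (V X) = 1310 × 998 / (2000 × 3380) = 0.1934 d⁻¹.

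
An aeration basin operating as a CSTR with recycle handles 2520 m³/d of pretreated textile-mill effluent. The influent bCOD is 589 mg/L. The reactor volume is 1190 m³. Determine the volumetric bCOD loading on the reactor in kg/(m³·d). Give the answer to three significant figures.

L_v ≈ 1.25 kg bCOD/(m³·d)

L_v = Q S₀ / V = 2520 × 589 × 10⁻³ / 1190 = 1.247 kg/(m³·d).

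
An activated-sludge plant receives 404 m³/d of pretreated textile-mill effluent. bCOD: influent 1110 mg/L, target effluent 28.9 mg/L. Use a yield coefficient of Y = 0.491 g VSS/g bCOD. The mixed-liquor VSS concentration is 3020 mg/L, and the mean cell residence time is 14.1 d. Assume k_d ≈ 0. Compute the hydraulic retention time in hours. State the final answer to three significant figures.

Biomass mass balance (decay neglected): V·X = Y·Q·(S₀ − S)·θ_c, so V = 0.491 × 404 × (1110 − 28.9) × 14.1 / 3020 = 1001 m³.
Hydraulic retention time τ = V/Q = 1001 / 404 = 2.478 d = 59.48 h.

τ ≈ 59.5 h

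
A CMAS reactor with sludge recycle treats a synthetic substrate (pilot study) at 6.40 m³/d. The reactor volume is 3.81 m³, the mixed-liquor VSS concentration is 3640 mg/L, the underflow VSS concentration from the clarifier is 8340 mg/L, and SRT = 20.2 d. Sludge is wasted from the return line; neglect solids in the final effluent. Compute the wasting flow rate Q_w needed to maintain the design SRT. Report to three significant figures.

Q_w ≈ 0.0823 m³/d

θ_c = V·X/(Q_w·X_r) when wasting from the recycle, so Q_w = V·X/(θ_c·X_r) = 3.810 × 3640 / (20.2 × 8340) = 0.08232 m³/d.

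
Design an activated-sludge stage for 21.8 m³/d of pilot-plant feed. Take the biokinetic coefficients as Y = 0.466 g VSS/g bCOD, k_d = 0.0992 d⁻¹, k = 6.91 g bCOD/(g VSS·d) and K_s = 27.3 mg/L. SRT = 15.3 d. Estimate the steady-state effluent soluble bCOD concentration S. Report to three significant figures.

Effluent substrate depends only on kinetics and SRT: S = K_s(1 + k_d θ_c) / [θ_c(Yk − k_d) − 1] = 27.3 × (1 + 0.0992 × 15.3) / [15.3 × (0.466 × 6.91 − 0.0992) − 1] = 68.73 / 46.75 = 1.470 mg/L.

S ≈ 1.47 mg/L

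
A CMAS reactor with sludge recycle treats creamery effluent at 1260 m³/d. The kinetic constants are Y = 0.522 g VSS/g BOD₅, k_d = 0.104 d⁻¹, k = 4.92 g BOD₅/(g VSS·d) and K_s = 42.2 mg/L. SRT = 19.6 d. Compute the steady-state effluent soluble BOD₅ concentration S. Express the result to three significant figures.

S ≈ 2.71 mg/L

Effluent substrate depends only on kinetics and SRT: S = K_s(1 + k_d θ_c) / [θ_c(Yk − k_d) − 1] = 42.2 × (1 + 0.104 × 19.6) / [19.6 × (0.522 × 4.92 − 0.104) − 1] = 128.2 / 47.30 = 2.711 mg/L.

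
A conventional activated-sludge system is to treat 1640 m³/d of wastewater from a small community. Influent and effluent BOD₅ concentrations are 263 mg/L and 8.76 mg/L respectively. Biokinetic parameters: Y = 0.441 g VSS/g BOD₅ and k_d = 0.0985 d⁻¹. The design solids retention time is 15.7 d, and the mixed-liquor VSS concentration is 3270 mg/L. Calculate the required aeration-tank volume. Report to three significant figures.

Steady-state biomass mass balance: V·X·(1 + k_d·θ_c) = Y·Q·(S₀ − S)·θ_c, so V = 0.441 × 1640 × (263 − 8.76) × 15.7 / [3270 × (1 + 0.0985 × 15.7)] = 2.89×10^6 / 8327 = 346.7 m³.

V ≈ 347 m³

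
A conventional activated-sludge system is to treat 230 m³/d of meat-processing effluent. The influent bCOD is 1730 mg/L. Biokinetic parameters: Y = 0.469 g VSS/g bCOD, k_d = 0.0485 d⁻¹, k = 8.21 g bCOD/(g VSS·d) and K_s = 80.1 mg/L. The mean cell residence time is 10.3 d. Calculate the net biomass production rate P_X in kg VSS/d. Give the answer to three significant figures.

P_X ≈ 124 kg VSS/d

For a completely mixed reactor with recycle the Lawrence–McCarty relation gives S = K_s·(1 + k_d·θ_c) / [θ_c·(Y·k − k_d) − 1] = 80.1 × (1 + 0.0485 × 10.3) / [10.3 × (0.469 × 8.21 − 0.0485) − 1] = 120.1 / 38.16 = 3.148 mg/L.
Observed yield with endogenous decay: Y_obs = Y / (1 + k_d·θ_c) = 0.469 / (1 + 0.0485 × 10.3) = 0.469 / 1.500 = 0.3128 g VSS/g bCOD.
Q·(S₀ − S) = 230 × (1730 − 3.15) × 10⁻³ = 397.2 kg/d removed.
P_X = Y_obs · Q(S₀ − S) = 0.3128 × 397.2 = 124.2 kg VSS/d.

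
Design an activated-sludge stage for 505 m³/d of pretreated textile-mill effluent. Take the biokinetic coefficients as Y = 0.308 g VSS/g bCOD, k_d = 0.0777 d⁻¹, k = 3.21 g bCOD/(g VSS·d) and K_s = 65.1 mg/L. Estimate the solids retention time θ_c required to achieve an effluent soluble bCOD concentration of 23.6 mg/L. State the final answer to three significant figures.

At the target effluent, Y k S/(K_s+S) = 0.308×3.21×23.6/88.70 = 0.2631 d⁻¹.
1/θ_c = 0.2631 − 0.0777 = 0.1854 d⁻¹, so θ_c = 5.395 d.

θ_c ≈ 5.40 d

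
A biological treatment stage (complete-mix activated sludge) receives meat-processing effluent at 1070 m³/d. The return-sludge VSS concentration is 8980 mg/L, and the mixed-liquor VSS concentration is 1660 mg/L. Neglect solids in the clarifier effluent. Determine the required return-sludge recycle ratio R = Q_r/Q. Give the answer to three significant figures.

R ≈ 0.227

Solids balance on the clarifier gives (1+R)X = R·X_r, so R = X/(X_r − X) = 1660 / (8980 − 1660) = 0.2268.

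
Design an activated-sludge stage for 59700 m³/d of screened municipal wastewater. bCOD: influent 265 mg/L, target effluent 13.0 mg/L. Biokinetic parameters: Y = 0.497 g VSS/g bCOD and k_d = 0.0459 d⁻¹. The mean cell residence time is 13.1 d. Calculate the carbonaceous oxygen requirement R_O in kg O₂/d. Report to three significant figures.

Correct the yield for decay: Y_obs = Y/(1 + k_d θ_c) = 0.497 / (1 + 0.0459 × 13.1) = 0.497 / 1.601 = 0.3104.
Mass of bCOD removed per day: Q(S₀ − S) = 59700 × 252.0 g/m³ = 15044 kg/d.
Net sludge production P_X = 0.3104 × 15044 = 4669 kg VSS/d.
R_O = Q·ΔS − 1.42 P_X = 15044 − 6631 = 8414 kg O₂/d.

R_O ≈ 8410 kg O₂/d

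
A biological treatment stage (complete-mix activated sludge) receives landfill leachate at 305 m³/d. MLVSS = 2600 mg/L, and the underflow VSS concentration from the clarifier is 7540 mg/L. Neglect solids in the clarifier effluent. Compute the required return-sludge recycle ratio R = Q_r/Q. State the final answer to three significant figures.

Mass balance around the secondary clarifier (neglecting effluent solids): R = X / (X_r − X) = 2600 / (7540 − 2600) = 0.5263.

R ≈ 0.526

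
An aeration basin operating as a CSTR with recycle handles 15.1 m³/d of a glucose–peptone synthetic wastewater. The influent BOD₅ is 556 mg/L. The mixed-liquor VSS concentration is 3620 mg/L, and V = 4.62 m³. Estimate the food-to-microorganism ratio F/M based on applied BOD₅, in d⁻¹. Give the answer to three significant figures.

Food-to-microorganism ratio F/M = Q S₀ / (V X) = 15.1 × 556 / (4.620 × 3620) = 0.5020 d⁻¹.

F/M ≈ 0.502 d⁻¹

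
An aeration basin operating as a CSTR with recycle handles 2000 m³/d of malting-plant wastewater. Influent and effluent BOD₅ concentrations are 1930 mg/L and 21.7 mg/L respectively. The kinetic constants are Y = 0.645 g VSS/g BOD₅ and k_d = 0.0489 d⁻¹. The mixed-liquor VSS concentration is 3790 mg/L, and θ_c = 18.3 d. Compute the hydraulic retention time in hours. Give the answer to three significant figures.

Rearranging the biomass balance for a CMAS with decay, V = Y·Q·ΔS·θ_c / [X·(1+k_d θ_c)] = 0.645 × 2000 × (1930 − 21.7) × 18.3 / [3790 × (1 + 0.0489 × 18.3)] = 4.5×10^7 / 7182 = 6273 m³.
Hydraulic retention time τ = V/Q = 6273 / 2000 = 3.136 d = 75.27 h.

τ ≈ 75.3 h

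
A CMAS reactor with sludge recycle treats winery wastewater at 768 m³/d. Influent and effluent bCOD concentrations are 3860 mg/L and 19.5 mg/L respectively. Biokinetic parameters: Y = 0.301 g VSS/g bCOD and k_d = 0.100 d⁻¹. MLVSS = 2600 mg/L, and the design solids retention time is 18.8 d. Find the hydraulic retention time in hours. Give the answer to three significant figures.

From the SRT design equation V = Y Q (S₀−S) θ_c / [X (1 + k_d θ_c)] = 0.301 × 768 × (3860 − 19.5) × 18.8 / [2600 × (1 + 0.100 × 18.8)] = 1.67×10^7 / 7488 = 2229 m³.
τ = V/Q = 2229/768 = 2.902 d, or 69.66 h.

τ ≈ 69.7 h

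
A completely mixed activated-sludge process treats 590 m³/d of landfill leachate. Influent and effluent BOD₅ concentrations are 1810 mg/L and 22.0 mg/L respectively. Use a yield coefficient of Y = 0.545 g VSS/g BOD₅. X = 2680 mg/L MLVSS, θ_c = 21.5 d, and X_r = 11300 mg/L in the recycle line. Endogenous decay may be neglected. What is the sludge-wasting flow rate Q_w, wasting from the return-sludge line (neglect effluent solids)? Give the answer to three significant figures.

With k_d = 0 the design equation reduces to V = Y Q (S₀−S) θ_c / X = 0.545 × 590 × (1810 − 22.0) × 21.5 / 2680 = 4612 m³.
Q_w = (V·X)/(θ_c X_r) = 4612 × 2680 / (21.5 × 11300) = 50.88 m³/d.

Q_w ≈ 50.9 m³/d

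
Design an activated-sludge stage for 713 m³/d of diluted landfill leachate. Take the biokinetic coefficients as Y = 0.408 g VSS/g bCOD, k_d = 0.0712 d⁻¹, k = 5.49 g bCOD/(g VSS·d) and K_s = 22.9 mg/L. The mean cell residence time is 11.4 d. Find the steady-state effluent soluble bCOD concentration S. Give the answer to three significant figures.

S ≈ 1.75 mg/L

For a completely mixed reactor with recycle the Lawrence–McCarty relation gives S = K_s·(1 + k_d·θ_c) / [θ_c·(Y·k − k_d) − 1] = 22.9 × (1 + 0.0712 × 11.4) / [11.4 × (0.408 × 5.49 − 0.0712) − 1] = 41.49 / 23.72 = 1.749 mg/L.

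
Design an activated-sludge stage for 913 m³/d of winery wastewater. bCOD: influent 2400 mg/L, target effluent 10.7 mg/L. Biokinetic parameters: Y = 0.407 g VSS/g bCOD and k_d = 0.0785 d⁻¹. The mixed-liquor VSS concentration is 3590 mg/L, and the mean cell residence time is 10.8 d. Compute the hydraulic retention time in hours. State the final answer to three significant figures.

Rearranging the biomass balance for a CMAS with decay, V = Y·Q·ΔS·θ_c / [X·(1+k_d θ_c)] = 0.407 × 913 × (2400 − 10.7) × 10.8 / [3590 × (1 + 0.0785 × 10.8)] = 9.59×10^6 / 6634 = 1445 m³.
Hydraulic retention time τ = V/Q = 1445 / 913 = 1.583 d = 38.00 h.

τ ≈ 38.0 h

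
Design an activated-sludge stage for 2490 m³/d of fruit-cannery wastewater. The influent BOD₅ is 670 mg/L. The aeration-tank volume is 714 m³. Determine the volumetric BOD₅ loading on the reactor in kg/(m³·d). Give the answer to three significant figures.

L_v = Q S₀ / V = 2490 × 670 × 10⁻³ / 714.0 = 2.337 kg/(m³·d).

L_v ≈ 2.34 kg BOD₅/(m³·d)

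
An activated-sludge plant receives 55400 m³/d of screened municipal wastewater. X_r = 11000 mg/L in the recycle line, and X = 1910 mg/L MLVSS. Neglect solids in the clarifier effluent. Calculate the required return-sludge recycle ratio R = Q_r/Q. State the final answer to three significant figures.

R ≈ 0.210

Solids balance on the clarifier gives (1+R)X = R·X_r, so R = X/(X_r − X) = 1910 / (11000 − 1910) = 0.2101.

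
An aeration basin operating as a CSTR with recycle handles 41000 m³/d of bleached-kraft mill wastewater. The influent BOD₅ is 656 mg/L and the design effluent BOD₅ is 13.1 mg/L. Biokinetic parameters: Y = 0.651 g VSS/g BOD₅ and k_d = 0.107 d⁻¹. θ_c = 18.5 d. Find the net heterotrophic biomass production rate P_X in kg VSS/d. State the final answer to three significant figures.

The observed yield is Y_obs = Y/(1 + k_d·θ_c) = 0.651 / (1 + 0.107 × 18.5) = 0.651 / 2.979 = 0.2185 g VSS per g BOD₅ removed.
Q·(S₀ − S) = 41000 × (656 − 13.1) × 10⁻³ = 26359 kg/d removed.
So the net sludge growth is P_X = 0.2185 × 26359 = 5759 kg VSS/d.

P_X ≈ 5760 kg VSS/d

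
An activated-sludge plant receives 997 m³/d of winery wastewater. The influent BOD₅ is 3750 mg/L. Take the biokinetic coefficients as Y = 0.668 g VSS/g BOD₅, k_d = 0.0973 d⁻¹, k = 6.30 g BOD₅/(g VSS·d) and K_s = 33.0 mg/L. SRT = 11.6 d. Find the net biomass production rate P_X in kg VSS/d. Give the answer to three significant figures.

P_X ≈ 1170 kg VSS/d

From the Monod/SRT balance for a CMAS, S = K_s·(1+k_d θ_c)/[θ_c·(Y k − k_d) − 1] = 33.0 × (1 + 0.0973 × 11.6) / [11.6 × (0.668 × 6.30 − 0.0973) − 1] = 70.25 / 46.69 = 1.505 mg/L.
Y_obs = Y / (1 + k_d θ_c) = 0.668 / (1 + 0.0973 × 11.6) = 0.668 / 2.129 = 0.3138.
Q·(S₀ − S) = 997 × (3750 − 1.50) × 10⁻³ = 3737 kg/d removed.
Net biomass production P_X = Y_obs × Q·(S₀ − S) = 0.3138 × 3737 = 1173 kg VSS/d.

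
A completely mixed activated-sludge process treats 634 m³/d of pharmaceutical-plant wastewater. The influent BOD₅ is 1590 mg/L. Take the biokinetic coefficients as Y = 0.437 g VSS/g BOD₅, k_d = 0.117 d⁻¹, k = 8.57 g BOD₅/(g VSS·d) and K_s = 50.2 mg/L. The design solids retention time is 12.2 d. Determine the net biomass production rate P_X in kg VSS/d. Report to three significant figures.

P_X ≈ 181 kg VSS/d

For a completely mixed reactor with recycle the Lawrence–McCarty relation gives S = K_s·(1 + k_d·θ_c) / [θ_c·(Y·k − k_d) − 1] = 50.2 × (1 + 0.117 × 12.2) / [12.2 × (0.437 × 8.57 − 0.117) − 1] = 121.9 / 43.26 = 2.817 mg/L.
Correct the yield for decay: Y_obs = Y/(1 + k_d θ_c) = 0.437 / (1 + 0.117 × 12.2) = 0.437 / 2.427 = 0.1800.
Substrate removed = Q·(S₀ − S) = 634 m³/d × (1590 − 2.82) g/m³ = 1.01×10^6 g/d = 1006 kg/d.
P_X = Y_obs · Q(S₀ − S) = 0.1800 × 1006 = 181.2 kg VSS/d.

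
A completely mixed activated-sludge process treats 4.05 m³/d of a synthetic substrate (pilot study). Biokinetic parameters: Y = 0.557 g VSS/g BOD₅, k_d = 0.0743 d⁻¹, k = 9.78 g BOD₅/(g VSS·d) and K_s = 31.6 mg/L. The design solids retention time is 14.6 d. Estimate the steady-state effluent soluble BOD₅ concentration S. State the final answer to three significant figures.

S ≈ 0.851 mg/L

For a completely mixed reactor with recycle the Lawrence–McCarty relation gives S = K_s·(1 + k_d·θ_c) / [θ_c·(Y·k − k_d) − 1] = 31.6 × (1 + 0.0743 × 14.6) / [14.6 × (0.557 × 9.78 − 0.0743) − 1] = 65.88 / 77.45 = 0.8506 mg/L.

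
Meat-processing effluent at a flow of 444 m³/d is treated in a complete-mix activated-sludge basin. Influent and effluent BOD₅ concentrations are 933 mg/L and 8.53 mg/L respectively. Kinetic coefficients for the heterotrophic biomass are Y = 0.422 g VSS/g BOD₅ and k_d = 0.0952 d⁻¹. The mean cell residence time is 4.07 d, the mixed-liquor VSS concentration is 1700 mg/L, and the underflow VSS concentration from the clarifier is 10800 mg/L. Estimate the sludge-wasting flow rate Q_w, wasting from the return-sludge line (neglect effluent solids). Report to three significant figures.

Rearranging the biomass balance for a CMAS with decay, V = Y·Q·ΔS·θ_c / [X·(1+k_d θ_c)] = 0.422 × 444 × (933 − 8.53) × 4.07 / [1700 × (1 + 0.0952 × 4.07)] = 7.05×10^5 / 2359 = 298.9 m³.
Q_w = (V·X)/(θ_c X_r) = 298.9 × 1700 / (4.07 × 10800) = 11.56 m³/d.

Q_w ≈ 11.6 m³/d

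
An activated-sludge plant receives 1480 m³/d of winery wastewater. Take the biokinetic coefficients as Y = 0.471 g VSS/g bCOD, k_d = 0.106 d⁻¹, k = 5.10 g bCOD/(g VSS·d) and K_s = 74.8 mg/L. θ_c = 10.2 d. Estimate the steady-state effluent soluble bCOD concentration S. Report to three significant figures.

From the Monod/SRT balance for a CMAS, S = K_s·(1+k_d θ_c)/[θ_c·(Y k − k_d) − 1] = 74.8 × (1 + 0.106 × 10.2) / [10.2 × (0.471 × 5.10 − 0.106) − 1] = 155.7 / 22.42 = 6.943 mg/L.

S ≈ 6.94 mg/L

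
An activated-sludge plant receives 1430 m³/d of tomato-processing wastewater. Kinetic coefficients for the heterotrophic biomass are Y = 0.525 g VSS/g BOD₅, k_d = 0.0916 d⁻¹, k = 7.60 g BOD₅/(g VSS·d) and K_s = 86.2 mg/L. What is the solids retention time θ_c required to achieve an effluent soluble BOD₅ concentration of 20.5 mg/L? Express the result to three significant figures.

θ_c ≈ 1.48 d

From 1/θ_c = Y·k·S/(K_s + S) − k_d: Y·k·S/(K_s+S) = 0.525 × 7.60 × 20.5 / (86.2 + 20.5) = 0.7666 d⁻¹.
1/θ_c = 0.7666 − 0.0916 = 0.6750 d⁻¹, so θ_c = 1.482 d.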